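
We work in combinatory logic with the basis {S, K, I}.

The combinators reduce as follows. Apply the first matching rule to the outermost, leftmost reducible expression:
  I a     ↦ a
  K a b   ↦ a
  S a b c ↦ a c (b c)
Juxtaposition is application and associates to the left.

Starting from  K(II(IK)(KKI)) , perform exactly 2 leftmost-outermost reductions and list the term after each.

Answer: after 2 steps: K(IK(KKI))

Working:
  start: K(II(IK)(KKI))
  [1] K(I(IK)(KKI))
  [2] K(IK(KKI))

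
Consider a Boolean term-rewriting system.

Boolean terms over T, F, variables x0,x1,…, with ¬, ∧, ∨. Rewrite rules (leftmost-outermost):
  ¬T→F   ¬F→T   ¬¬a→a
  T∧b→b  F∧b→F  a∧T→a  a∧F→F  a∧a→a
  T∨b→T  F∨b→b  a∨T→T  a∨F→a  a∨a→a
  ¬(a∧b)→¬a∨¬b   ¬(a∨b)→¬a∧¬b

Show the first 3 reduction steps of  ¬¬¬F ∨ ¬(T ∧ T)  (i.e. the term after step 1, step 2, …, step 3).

  start: ¬¬¬F ∨ ¬(T ∧ T)
  [1] ¬F ∨ ¬(T ∧ T)
  [2] T ∨ ¬(T ∧ T)
  [3] T

Answer: after 3 steps: T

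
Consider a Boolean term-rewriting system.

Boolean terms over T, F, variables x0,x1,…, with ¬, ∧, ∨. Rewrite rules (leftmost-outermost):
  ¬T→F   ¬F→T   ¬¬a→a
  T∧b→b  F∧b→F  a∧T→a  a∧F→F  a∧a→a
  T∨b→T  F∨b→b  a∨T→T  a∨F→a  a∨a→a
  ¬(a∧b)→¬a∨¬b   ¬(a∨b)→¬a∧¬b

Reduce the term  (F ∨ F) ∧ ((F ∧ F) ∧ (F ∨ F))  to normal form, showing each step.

  start: (F ∨ F) ∧ ((F ∧ F) ∧ (F ∨ F))
  →1  F ∧ ((F ∧ F) ∧ (F ∨ F))
  →2  F

Answer: normal form = F  (in 2 steps)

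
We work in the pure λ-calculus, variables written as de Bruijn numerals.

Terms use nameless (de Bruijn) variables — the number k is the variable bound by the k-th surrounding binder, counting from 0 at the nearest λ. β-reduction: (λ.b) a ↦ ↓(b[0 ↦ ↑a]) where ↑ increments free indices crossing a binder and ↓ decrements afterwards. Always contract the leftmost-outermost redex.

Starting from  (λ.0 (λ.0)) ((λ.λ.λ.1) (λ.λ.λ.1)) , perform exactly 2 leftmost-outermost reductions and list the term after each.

Answer: after 2 steps: (λ.λ.1) (λ.0)

Reduction:
  start: (λ.0 (λ.0)) ((λ.λ.λ.1) (λ.λ.λ.1))
  [1] (λ.λ.λ.1) (λ.λ.λ.1) (λ.0)
  [2] (λ.λ.1) (λ.0)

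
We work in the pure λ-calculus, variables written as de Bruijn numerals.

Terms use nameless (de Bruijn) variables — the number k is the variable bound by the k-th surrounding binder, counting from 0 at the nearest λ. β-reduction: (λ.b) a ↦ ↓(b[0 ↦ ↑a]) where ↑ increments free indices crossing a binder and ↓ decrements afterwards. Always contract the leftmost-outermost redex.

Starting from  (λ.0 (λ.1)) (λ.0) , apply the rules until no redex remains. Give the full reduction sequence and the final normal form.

  start: (λ.0 (λ.1)) (λ.0)
  →1  (λ.0) (λ.λ.0)
  →2  λ.λ.0

Answer: normal form = λ.λ.0  (in 2 steps)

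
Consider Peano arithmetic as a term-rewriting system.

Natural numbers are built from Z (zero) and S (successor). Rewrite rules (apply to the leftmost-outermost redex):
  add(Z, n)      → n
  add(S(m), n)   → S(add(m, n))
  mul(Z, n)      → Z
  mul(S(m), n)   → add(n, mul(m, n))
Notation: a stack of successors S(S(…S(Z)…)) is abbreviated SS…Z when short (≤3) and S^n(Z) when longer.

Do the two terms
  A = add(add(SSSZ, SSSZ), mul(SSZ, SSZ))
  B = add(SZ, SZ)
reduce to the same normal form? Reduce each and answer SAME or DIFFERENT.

Term A:
  start: add(add(SSSZ, SSSZ), mul(SSZ, SSZ))
  [1] add(S(add(SSZ, SSSZ)), mul(SSZ, SSZ))
  [2] S(add(add(SSZ, SSSZ), mul(SSZ, SSZ)))
  [3] S(add(S(add(SZ, SSSZ)), mul(SSZ, SSZ)))
  [4] S(S(add(add(SZ, SSSZ), mul(SSZ, SSZ))))
  [5] S(S(add(S(add(Z, SSSZ)), mul(SSZ, SSZ))))
  [6] S(S(S(add(add(Z, SSSZ), mul(SSZ, SSZ)))))
  [7] S(S(S(add(SSSZ, mul(SSZ, SSZ)))))
  [8] S(S(S(S(add(SSZ, mul(SSZ, SSZ))))))
  [9] S(S(S(S(S(add(SZ, mul(SSZ, SSZ)))))))
  [10] S(S(S(S(S(S(add(Z, mul(SSZ, SSZ))))))))
  [11] S(S(S(S(S(S(mul(SSZ, SSZ)))))))
  [12] S(S(S(S(S(S(add(SSZ, mul(SZ, SSZ))))))))
  [13] S(S(S(S(S(S(S(add(SZ, mul(SZ, SSZ)))))))))
  [14] S(S(S(S(S(S(S(S(add(Z, mul(SZ, SSZ))))))))))
  [15] S(S(S(S(S(S(S(S(mul(SZ, SSZ)))))))))
  [16] S(S(S(S(S(S(S(S(add(SSZ, mul(Z, SSZ))))))))))
  [17] S(S(S(S(S(S(S(S(S(add(SZ, mul(Z, SSZ)))))))))))
  [18] S(S(S(S(S(S(S(S(S(S(add(Z, mul(Z, SSZ))))))))))))
  [19] S(S(S(S(S(S(S(S(S(S(mul(Z, SSZ)))))))))))
  [20] S^10(Z)

Term B:
  start: add(SZ, SZ)
  [1] S(add(Z, SZ))
  [2] SSZ

Answer: DIFFERENT — A ⇓ S^10(Z), B ⇓ SSZ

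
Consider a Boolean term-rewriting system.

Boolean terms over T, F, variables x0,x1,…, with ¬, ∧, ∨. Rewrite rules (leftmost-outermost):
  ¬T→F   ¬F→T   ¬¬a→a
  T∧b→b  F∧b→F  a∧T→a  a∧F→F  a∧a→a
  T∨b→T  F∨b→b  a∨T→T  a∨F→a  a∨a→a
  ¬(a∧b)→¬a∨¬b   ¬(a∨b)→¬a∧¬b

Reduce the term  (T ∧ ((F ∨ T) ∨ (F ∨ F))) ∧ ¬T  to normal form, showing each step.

  start: (T ∧ ((F ∨ T) ∨ (F ∨ F))) ∧ ¬T
  step 1: ((F ∨ T) ∨ (F ∨ F)) ∧ ¬T
  step 2: (T ∨ (F ∨ F)) ∧ ¬T
  step 3: T ∧ ¬T
  step 4: ¬T
  step 5: F

Answer: normal form = F  (in 5 steps)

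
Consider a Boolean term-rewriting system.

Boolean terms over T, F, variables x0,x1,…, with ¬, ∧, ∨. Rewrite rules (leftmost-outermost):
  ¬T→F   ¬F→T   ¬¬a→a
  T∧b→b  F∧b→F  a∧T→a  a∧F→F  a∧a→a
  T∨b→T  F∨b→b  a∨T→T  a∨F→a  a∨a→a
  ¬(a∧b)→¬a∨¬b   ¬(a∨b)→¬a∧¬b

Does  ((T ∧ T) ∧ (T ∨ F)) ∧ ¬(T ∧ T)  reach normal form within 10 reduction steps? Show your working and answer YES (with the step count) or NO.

Answer: YES — reaches normal form F in 7 ≤ 10 steps

Reduction:
  start: ((T ∧ T) ∧ (T ∨ F)) ∧ ¬(T ∧ T)
  step 1: (T ∧ (T ∨ F)) ∧ ¬(T ∧ T)
  step 2: (T ∨ F) ∧ ¬(T ∧ T)
  step 3: T ∧ ¬(T ∧ T)
  step 4: ¬(T ∧ T)
  step 5: ¬T ∨ ¬T
  step 6: ¬T
  step 7: F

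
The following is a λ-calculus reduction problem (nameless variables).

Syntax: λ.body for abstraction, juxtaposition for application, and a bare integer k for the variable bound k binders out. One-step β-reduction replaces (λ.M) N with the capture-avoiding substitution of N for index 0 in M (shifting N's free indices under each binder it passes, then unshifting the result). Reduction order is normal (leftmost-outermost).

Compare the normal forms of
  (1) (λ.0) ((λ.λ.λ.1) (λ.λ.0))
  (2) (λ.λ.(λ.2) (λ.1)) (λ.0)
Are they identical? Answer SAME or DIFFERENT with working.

Answer: DIFFERENT — A ⇓ λ.λ.1, B ⇓ λ.λ.0

Derivation:
Term A:
  start: (λ.0) ((λ.λ.λ.1) (λ.λ.0))
  step 1: (λ.λ.λ.1) (λ.λ.0)
  step 2: λ.λ.1

Term B:
  start: (λ.λ.(λ.2) (λ.1)) (λ.0)
  step 1: λ.(λ.λ.0) (λ.1)
  step 2: λ.λ.0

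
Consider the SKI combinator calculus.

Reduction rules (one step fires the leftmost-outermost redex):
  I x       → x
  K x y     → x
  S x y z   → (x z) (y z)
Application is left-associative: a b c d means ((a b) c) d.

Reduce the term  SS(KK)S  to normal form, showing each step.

Answer: normal form = SSK  (in 2 steps)

Working:
  start: SS(KK)S
  [1] SS(KKS)
  [2] SSK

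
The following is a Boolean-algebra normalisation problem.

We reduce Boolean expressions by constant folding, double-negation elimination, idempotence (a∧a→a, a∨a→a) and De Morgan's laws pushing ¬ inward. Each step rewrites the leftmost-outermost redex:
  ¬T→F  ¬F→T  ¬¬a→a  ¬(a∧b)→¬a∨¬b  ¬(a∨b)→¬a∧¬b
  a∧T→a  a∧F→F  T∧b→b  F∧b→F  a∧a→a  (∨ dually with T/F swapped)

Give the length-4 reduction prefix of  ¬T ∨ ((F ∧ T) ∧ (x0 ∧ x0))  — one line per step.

Answer: after 4 steps: F

Working:
  start: ¬T ∨ ((F ∧ T) ∧ (x0 ∧ x0))
  [1] F ∨ ((F ∧ T) ∧ (x0 ∧ x0))
  [2] (F ∧ T) ∧ (x0 ∧ x0)
  [3] F ∧ (x0 ∧ x0)
  [4] F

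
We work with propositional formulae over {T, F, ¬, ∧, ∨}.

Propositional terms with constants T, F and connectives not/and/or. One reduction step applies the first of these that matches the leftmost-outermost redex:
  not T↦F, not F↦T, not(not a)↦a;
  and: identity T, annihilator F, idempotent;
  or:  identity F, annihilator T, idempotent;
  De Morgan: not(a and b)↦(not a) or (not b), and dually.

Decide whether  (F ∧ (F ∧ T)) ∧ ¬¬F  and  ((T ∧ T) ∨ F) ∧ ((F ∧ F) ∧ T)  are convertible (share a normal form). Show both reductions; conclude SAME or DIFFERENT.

Term A:
  start: (F ∧ (F ∧ T)) ∧ ¬¬F
  [1] F ∧ ¬¬F
  [2] F

Term B:
  start: ((T ∧ T) ∨ F) ∧ ((F ∧ F) ∧ T)
  [1] (T ∧ T) ∧ ((F ∧ F) ∧ T)
  [2] T ∧ ((F ∧ F) ∧ T)
  [3] (F ∧ F) ∧ T
  [4] F ∧ F
  [5] F

Answer: SAME — A ⇓ F, B ⇓ F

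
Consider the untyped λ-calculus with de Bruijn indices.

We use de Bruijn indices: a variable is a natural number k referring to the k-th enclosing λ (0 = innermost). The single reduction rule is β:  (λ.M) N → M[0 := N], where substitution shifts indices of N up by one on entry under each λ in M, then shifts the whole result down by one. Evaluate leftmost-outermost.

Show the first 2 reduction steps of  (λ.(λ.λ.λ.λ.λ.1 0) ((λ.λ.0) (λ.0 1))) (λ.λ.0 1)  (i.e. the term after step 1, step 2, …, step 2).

Answer: after 2 steps: λ.λ.λ.λ.1 0

Derivation:
  start: (λ.(λ.λ.λ.λ.λ.1 0) ((λ.λ.0) (λ.0 1))) (λ.λ.0 1)
  →1  (λ.λ.λ.λ.λ.1 0) ((λ.λ.0) (λ.0 (λ.λ.0 1)))
  →2  λ.λ.λ.λ.1 0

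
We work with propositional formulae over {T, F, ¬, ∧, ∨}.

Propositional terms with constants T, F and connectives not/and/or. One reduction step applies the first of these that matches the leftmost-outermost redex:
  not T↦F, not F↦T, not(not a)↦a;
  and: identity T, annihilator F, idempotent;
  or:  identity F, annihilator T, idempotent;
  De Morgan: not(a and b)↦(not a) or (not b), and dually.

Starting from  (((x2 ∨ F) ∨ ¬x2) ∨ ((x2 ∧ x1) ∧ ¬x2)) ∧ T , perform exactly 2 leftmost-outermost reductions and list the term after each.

Answer: after 2 steps: (x2 ∨ ¬x2) ∨ ((x2 ∧ x1) ∧ ¬x2)

Working:
  start: (((x2 ∨ F) ∨ ¬x2) ∨ ((x2 ∧ x1) ∧ ¬x2)) ∧ T
  →1  ((x2 ∨ F) ∨ ¬x2) ∨ ((x2 ∧ x1) ∧ ¬x2)
  →2  (x2 ∨ ¬x2) ∨ ((x2 ∧ x1) ∧ ¬x2)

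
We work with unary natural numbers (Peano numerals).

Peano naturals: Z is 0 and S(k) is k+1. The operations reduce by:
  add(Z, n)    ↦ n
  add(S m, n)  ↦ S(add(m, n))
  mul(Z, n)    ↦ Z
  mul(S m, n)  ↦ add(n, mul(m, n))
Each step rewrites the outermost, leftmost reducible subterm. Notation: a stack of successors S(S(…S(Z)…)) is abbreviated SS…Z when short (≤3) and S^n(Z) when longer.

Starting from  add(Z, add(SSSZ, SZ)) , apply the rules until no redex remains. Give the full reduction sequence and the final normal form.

  start: add(Z, add(SSSZ, SZ))
  step 1: add(SSSZ, SZ)
  step 2: S(add(SSZ, SZ))
  step 3: S(S(add(SZ, SZ)))
  step 4: S(S(S(add(Z, SZ))))
  step 5: S^4(Z)

Answer: normal form = S^4(Z)  (in 5 steps)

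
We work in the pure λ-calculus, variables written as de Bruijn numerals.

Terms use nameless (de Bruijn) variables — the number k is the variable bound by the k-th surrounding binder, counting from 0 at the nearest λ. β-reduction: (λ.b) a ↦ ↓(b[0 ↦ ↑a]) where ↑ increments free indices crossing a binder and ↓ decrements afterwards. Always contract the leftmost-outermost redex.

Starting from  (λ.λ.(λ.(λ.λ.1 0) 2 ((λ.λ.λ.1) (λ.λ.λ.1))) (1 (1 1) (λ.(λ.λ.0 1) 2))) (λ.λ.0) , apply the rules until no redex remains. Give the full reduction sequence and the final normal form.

Answer: normal form = λ.λ.0  (in 5 steps)

Working:
  start: (λ.λ.(λ.(λ.λ.1 0) 2 ((λ.λ.λ.1) (λ.λ.λ.1))) (1 (1 1) (λ.(λ.λ.0 1) 2))) (λ.λ.0)
  [1] λ.(λ.(λ.λ.1 0) (λ.λ.0) ((λ.λ.λ.1) (λ.λ.λ.1))) ((λ.λ.0) ((λ.λ.0) (λ.λ.0)) (λ.(λ.λ.0 1) (λ.λ.0)))
  [2] λ.(λ.λ.1 0) (λ.λ.0) ((λ.λ.λ.1) (λ.λ.λ.1))
  [3] λ.(λ.(λ.λ.0) 0) ((λ.λ.λ.1) (λ.λ.λ.1))
  [4] λ.(λ.λ.0) ((λ.λ.λ.1) (λ.λ.λ.1))
  [5] λ.λ.0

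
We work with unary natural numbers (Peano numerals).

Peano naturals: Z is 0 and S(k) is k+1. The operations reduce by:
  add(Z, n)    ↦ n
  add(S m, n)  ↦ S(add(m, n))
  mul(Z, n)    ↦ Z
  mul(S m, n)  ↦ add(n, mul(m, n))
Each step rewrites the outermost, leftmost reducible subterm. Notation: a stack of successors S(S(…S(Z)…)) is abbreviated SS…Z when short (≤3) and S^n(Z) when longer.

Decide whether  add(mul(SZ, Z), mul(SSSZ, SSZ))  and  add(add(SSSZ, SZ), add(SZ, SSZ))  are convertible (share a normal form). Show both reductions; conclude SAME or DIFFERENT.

Answer: DIFFERENT — A ⇓ S^6(Z), B ⇓ S^7(Z)

Derivation:
Term A:
  start: add(mul(SZ, Z), mul(SSSZ, SSZ))
  [1] add(add(Z, mul(Z, Z)), mul(SSSZ, SSZ))
  [2] add(mul(Z, Z), mul(SSSZ, SSZ))
  [3] add(Z, mul(SSSZ, SSZ))
  [4] mul(SSSZ, SSZ)
  [5] add(SSZ, mul(SSZ, SSZ))
  [6] S(add(SZ, mul(SSZ, SSZ)))
  [7] S(S(add(Z, mul(SSZ, SSZ))))
  [8] S(S(mul(SSZ, SSZ)))
  [9] S(S(add(SSZ, mul(SZ, SSZ))))
  [10] S(S(S(add(SZ, mul(SZ, SSZ)))))
  [11] S(S(S(S(add(Z, mul(SZ, SSZ))))))
  [12] S(S(S(S(mul(SZ, SSZ)))))
  [13] S(S(S(S(add(SSZ, mul(Z, SSZ))))))
  [14] S(S(S(S(S(add(SZ, mul(Z, SSZ)))))))
  [15] S(S(S(S(S(S(add(Z, mul(Z, SSZ))))))))
  [16] S(S(S(S(S(S(mul(Z, SSZ)))))))
  [17] S^6(Z)

Term B:
  start: add(add(SSSZ, SZ), add(SZ, SSZ))
  [1] add(S(add(SSZ, SZ)), add(SZ, SSZ))
  [2] S(add(add(SSZ, SZ), add(SZ, SSZ)))
  [3] S(add(S(add(SZ, SZ)), add(SZ, SSZ)))
  [4] S(S(add(add(SZ, SZ), add(SZ, SSZ))))
  [5] S(S(add(S(add(Z, SZ)), add(SZ, SSZ))))
  [6] S(S(S(add(add(Z, SZ), add(SZ, SSZ)))))
  [7] S(S(S(add(SZ, add(SZ, SSZ)))))
  [8] S(S(S(S(add(Z, add(SZ, SSZ))))))
  [9] S(S(S(S(add(SZ, SSZ)))))
  [10] S(S(S(S(S(add(Z, SSZ))))))
  [11] S^7(Z)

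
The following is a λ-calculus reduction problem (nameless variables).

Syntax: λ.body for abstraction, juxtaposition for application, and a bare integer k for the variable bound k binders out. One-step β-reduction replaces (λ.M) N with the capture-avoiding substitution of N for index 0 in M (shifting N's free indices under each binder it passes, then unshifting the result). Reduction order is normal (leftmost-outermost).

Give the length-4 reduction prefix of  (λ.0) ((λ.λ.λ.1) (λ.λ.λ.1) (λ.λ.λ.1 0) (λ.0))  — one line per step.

Answer: after 4 steps: λ.λ.λ.1 0

Reduction:
  start: (λ.0) ((λ.λ.λ.1) (λ.λ.λ.1) (λ.λ.λ.1 0) (λ.0))
  [1] (λ.λ.λ.1) (λ.λ.λ.1) (λ.λ.λ.1 0) (λ.0)
  [2] (λ.λ.1) (λ.λ.λ.1 0) (λ.0)
  [3] (λ.λ.λ.λ.1 0) (λ.0)
  [4] λ.λ.λ.1 0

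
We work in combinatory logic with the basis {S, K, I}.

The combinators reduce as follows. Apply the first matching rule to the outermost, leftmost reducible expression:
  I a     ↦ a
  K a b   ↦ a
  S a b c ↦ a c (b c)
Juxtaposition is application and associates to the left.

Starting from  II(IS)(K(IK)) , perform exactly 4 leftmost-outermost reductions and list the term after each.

  start: II(IS)(K(IK))
  →1  I(IS)(K(IK))
  →2  IS(K(IK))
  →3  S(K(IK))
  →4  S(KK)

Answer: after 4 steps: S(KK)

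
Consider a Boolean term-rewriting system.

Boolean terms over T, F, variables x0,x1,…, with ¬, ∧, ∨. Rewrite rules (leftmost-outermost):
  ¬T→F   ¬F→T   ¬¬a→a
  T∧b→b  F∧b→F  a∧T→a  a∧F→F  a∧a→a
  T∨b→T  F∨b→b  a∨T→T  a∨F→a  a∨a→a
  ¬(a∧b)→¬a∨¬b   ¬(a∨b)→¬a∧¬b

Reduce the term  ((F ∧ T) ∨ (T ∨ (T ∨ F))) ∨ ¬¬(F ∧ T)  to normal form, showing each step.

  start: ((F ∧ T) ∨ (T ∨ (T ∨ F))) ∨ ¬¬(F ∧ T)
  step 1: (F ∨ (T ∨ (T ∨ F))) ∨ ¬¬(F ∧ T)
  step 2: (T ∨ (T ∨ F)) ∨ ¬¬(F ∧ T)
  step 3: T ∨ ¬¬(F ∧ T)
  step 4: T

Answer: normal form = T  (in 4 steps)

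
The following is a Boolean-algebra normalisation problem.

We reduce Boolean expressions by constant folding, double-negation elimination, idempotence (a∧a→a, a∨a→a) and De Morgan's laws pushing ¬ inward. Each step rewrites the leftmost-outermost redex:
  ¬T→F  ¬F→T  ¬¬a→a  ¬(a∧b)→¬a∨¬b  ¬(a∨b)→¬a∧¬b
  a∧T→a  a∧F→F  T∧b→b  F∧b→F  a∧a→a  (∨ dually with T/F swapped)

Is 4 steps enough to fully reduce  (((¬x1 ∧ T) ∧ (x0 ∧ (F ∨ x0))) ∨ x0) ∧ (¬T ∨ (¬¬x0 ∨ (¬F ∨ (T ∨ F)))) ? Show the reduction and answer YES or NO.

Answer: NO — after 4 steps the term is ((¬x1 ∧ x0) ∨ x0) ∧ (F ∨ (¬¬x0 ∨ (¬F ∨ (T ∨ F)))), not yet normal

Reduction:
  start: (((¬x1 ∧ T) ∧ (x0 ∧ (F ∨ x0))) ∨ x0) ∧ (¬T ∨ (¬¬x0 ∨ (¬F ∨ (T ∨ F))))
  →1  ((¬x1 ∧ (x0 ∧ (F ∨ x0))) ∨ x0) ∧ (¬T ∨ (¬¬x0 ∨ (¬F ∨ (T ∨ F))))
  →2  ((¬x1 ∧ (x0 ∧ x0)) ∨ x0) ∧ (¬T ∨ (¬¬x0 ∨ (¬F ∨ (T ∨ F))))
  →3  ((¬x1 ∧ x0) ∨ x0) ∧ (¬T ∨ (¬¬x0 ∨ (¬F ∨ (T ∨ F))))
  →4  ((¬x1 ∧ x0) ∨ x0) ∧ (F ∨ (¬¬x0 ∨ (¬F ∨ (T ∨ F))))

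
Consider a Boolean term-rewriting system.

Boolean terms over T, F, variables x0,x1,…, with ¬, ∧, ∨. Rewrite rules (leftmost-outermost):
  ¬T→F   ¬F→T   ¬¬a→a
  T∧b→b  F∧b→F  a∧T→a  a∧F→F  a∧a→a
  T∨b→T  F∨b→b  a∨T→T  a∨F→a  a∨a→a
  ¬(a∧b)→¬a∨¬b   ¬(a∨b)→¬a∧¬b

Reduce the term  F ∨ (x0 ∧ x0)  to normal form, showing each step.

  start: F ∨ (x0 ∧ x0)
  step 1: x0 ∧ x0
  step 2: x0

Answer: normal form = x0  (in 2 steps)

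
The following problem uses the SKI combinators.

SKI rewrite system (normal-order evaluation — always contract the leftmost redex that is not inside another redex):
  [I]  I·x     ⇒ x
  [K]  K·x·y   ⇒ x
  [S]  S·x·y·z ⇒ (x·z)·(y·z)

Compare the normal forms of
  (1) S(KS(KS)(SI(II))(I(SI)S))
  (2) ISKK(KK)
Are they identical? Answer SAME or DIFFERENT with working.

Term A:
  start: S(KS(KS)(SI(II))(I(SI)S))
  step 1: S(S(SI(II))(I(SI)S))
  step 2: S(S(SII)(I(SI)S))
  step 3: S(S(SII)(SIS))

Term B:
  start: ISKK(KK)
  step 1: SKK(KK)
  step 2: K(KK)(K(KK))
  step 3: KK

Answer: DIFFERENT — A ⇓ S(S(SII)(SIS)), B ⇓ KK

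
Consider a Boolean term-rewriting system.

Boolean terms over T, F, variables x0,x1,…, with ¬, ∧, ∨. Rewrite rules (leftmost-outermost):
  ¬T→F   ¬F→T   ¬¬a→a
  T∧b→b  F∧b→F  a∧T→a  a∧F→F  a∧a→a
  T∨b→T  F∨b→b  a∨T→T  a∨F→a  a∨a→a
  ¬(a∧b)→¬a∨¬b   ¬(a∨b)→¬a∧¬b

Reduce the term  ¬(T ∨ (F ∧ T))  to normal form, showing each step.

  start: ¬(T ∨ (F ∧ T))
  →1  ¬T ∧ ¬(F ∧ T)
  →2  F ∧ ¬(F ∧ T)
  →3  F

Answer: normal form = F  (in 3 steps)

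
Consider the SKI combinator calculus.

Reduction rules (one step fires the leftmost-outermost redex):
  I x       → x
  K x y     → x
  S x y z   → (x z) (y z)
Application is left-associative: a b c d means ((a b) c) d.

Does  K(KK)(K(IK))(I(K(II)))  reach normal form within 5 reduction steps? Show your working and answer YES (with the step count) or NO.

Answer: YES — reaches normal form K in 2 ≤ 5 steps

Working:
  start: K(KK)(K(IK))(I(K(II)))
  →1  KK(I(K(II)))
  →2  K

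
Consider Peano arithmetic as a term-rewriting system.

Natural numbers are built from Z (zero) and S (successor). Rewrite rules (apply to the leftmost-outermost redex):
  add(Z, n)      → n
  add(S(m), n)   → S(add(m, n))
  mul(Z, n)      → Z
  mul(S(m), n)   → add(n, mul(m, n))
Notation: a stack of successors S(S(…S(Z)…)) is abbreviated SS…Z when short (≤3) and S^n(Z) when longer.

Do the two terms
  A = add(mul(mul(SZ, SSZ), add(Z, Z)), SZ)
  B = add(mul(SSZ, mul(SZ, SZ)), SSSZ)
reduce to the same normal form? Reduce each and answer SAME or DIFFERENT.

Term A:
  start: add(mul(mul(SZ, SSZ), add(Z, Z)), SZ)
  step 1: add(mul(add(SSZ, mul(Z, SSZ)), add(Z, Z)), SZ)
  step 2: add(mul(S(add(SZ, mul(Z, SSZ))), add(Z, Z)), SZ)
  step 3: add(add(add(Z, Z), mul(add(SZ, mul(Z, SSZ)), add(Z, Z))), SZ)
  step 4: add(add(Z, mul(add(SZ, mul(Z, SSZ)), add(Z, Z))), SZ)
  step 5: add(mul(add(SZ, mul(Z, SSZ)), add(Z, Z)), SZ)
  step 6: add(mul(S(add(Z, mul(Z, SSZ))), add(Z, Z)), SZ)
  step 7: add(add(add(Z, Z), mul(add(Z, mul(Z, SSZ)), add(Z, Z))), SZ)
  step 8: add(add(Z, mul(add(Z, mul(Z, SSZ)), add(Z, Z))), SZ)
  step 9: add(mul(add(Z, mul(Z, SSZ)), add(Z, Z)), SZ)
  step 10: add(mul(mul(Z, SSZ), add(Z, Z)), SZ)
  step 11: add(mul(Z, add(Z, Z)), SZ)
  step 12: add(Z, SZ)
  step 13: SZ

Term B:
  start: add(mul(SSZ, mul(SZ, SZ)), SSSZ)
  step 1: add(add(mul(SZ, SZ), mul(SZ, mul(SZ, SZ))), SSSZ)
  step 2: add(add(add(SZ, mul(Z, SZ)), mul(SZ, mul(SZ, SZ))), SSSZ)
  step 3: add(add(S(add(Z, mul(Z, SZ))), mul(SZ, mul(SZ, SZ))), SSSZ)
  step 4: add(S(add(add(Z, mul(Z, SZ)), mul(SZ, mul(SZ, SZ)))), SSSZ)
  step 5: S(add(add(add(Z, mul(Z, SZ)), mul(SZ, mul(SZ, SZ))), SSSZ))
  step 6: S(add(add(mul(Z, SZ), mul(SZ, mul(SZ, SZ))), SSSZ))
  step 7: S(add(add(Z, mul(SZ, mul(SZ, SZ))), SSSZ))
  step 8: S(add(mul(SZ, mul(SZ, SZ)), SSSZ))
  step 9: S(add(add(mul(SZ, SZ), mul(Z, mul(SZ, SZ))), SSSZ))
  step 10: S(add(add(add(SZ, mul(Z, SZ)), mul(Z, mul(SZ, SZ))), SSSZ))
  step 11: S(add(add(S(add(Z, mul(Z, SZ))), mul(Z, mul(SZ, SZ))), SSSZ))
  step 12: S(add(S(add(add(Z, mul(Z, SZ)), mul(Z, mul(SZ, SZ)))), SSSZ))
  step 13: S(S(add(add(add(Z, mul(Z, SZ)), mul(Z, mul(SZ, SZ))), SSSZ)))
  step 14: S(S(add(add(mul(Z, SZ), mul(Z, mul(SZ, SZ))), SSSZ)))
  step 15: S(S(add(add(Z, mul(Z, mul(SZ, SZ))), SSSZ)))
  step 16: S(S(add(mul(Z, mul(SZ, SZ)), SSSZ)))
  step 17: S(S(add(Z, SSSZ)))
  step 18: S^5(Z)

Answer: DIFFERENT — A ⇓ SZ, B ⇓ S^5(Z)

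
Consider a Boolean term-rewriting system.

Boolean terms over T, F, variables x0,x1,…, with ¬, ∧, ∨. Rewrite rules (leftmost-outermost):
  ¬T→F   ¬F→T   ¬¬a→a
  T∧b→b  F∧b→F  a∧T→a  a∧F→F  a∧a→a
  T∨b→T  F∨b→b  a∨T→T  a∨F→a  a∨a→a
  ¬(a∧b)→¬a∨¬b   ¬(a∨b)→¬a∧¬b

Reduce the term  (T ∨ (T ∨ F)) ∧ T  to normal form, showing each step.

Answer: normal form = T  (in 2 steps)

Working:
  start: (T ∨ (T ∨ F)) ∧ T
  →1  T ∨ (T ∨ F)
  →2  T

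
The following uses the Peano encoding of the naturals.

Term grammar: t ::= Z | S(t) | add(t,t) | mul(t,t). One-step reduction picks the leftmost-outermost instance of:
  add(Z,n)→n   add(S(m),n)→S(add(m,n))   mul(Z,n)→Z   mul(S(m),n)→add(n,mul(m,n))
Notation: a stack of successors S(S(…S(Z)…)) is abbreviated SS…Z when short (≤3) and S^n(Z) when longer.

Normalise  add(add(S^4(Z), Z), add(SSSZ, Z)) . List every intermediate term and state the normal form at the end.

Answer: normal form = S^7(Z)  (in 14 steps)

Derivation:
  start: add(add(S^4(Z), Z), add(SSSZ, Z))
  [1] add(S(add(SSSZ, Z)), add(SSSZ, Z))
  [2] S(add(add(SSSZ, Z), add(SSSZ, Z)))
  [3] S(add(S(add(SSZ, Z)), add(SSSZ, Z)))
  [4] S(S(add(add(SSZ, Z), add(SSSZ, Z))))
  [5] S(S(add(S(add(SZ, Z)), add(SSSZ, Z))))
  [6] S(S(S(add(add(SZ, Z), add(SSSZ, Z)))))
  [7] S(S(S(add(S(add(Z, Z)), add(SSSZ, Z)))))
  [8] S(S(S(S(add(add(Z, Z), add(SSSZ, Z))))))
  [9] S(S(S(S(add(Z, add(SSSZ, Z))))))
  [10] S(S(S(S(add(SSSZ, Z)))))
  [11] S(S(S(S(S(add(SSZ, Z))))))
  [12] S(S(S(S(S(S(add(SZ, Z)))))))
  [13] S(S(S(S(S(S(S(add(Z, Z))))))))
  [14] S^7(Z)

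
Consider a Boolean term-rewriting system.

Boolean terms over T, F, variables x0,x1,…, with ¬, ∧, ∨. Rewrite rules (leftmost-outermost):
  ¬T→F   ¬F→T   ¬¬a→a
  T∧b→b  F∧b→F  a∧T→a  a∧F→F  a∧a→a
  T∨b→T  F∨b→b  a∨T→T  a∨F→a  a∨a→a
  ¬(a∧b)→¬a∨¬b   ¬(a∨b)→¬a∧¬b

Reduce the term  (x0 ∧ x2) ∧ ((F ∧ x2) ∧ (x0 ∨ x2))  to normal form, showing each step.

  start: (x0 ∧ x2) ∧ ((F ∧ x2) ∧ (x0 ∨ x2))
  [1] (x0 ∧ x2) ∧ (F ∧ (x0 ∨ x2))
  [2] (x0 ∧ x2) ∧ F
  [3] F

Answer: normal form = F  (in 3 steps)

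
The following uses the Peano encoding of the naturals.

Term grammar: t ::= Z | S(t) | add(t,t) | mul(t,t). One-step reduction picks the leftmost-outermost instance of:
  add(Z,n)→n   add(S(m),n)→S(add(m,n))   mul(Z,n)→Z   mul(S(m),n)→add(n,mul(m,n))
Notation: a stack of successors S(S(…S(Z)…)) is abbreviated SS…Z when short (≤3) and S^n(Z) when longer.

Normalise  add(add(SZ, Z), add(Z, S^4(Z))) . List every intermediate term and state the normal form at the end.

  start: add(add(SZ, Z), add(Z, S^4(Z)))
  step 1: add(S(add(Z, Z)), add(Z, S^4(Z)))
  step 2: S(add(add(Z, Z), add(Z, S^4(Z))))
  step 3: S(add(Z, add(Z, S^4(Z))))
  step 4: S(add(Z, S^4(Z)))
  step 5: S^5(Z)

Answer: normal form = S^5(Z)  (in 5 steps)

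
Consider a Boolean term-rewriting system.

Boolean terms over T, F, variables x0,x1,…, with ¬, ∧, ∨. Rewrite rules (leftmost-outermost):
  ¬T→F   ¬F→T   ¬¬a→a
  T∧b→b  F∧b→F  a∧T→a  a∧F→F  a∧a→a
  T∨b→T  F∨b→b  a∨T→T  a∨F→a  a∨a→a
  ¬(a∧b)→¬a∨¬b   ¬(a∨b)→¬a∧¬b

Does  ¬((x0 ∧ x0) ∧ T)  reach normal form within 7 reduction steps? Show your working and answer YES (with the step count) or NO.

Answer: YES — reaches normal form ¬x0 in 5 ≤ 7 steps

Reduction:
  start: ¬((x0 ∧ x0) ∧ T)
  →1  ¬(x0 ∧ x0) ∨ ¬T
  →2  (¬x0 ∨ ¬x0) ∨ ¬T
  →3  ¬x0 ∨ ¬T
  →4  ¬x0 ∨ F
  →5  ¬x0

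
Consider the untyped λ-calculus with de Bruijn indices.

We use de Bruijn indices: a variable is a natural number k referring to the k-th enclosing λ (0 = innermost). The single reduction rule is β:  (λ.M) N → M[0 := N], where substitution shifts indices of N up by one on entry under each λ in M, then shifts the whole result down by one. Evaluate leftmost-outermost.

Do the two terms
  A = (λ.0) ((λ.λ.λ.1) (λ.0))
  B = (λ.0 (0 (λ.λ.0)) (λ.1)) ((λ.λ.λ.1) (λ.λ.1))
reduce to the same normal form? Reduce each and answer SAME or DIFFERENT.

Term A:
  start: (λ.0) ((λ.λ.λ.1) (λ.0))
  [1] (λ.λ.λ.1) (λ.0)
  [2] λ.λ.1

Term B:
  start: (λ.0 (0 (λ.λ.0)) (λ.1)) ((λ.λ.λ.1) (λ.λ.1))
  [1] (λ.λ.λ.1) (λ.λ.1) ((λ.λ.λ.1) (λ.λ.1) (λ.λ.0)) (λ.(λ.λ.λ.1) (λ.λ.1))
  [2] (λ.λ.1) ((λ.λ.λ.1) (λ.λ.1) (λ.λ.0)) (λ.(λ.λ.λ.1) (λ.λ.1))
  [3] (λ.(λ.λ.λ.1) (λ.λ.1) (λ.λ.0)) (λ.(λ.λ.λ.1) (λ.λ.1))
  [4] (λ.λ.λ.1) (λ.λ.1) (λ.λ.0)
  [5] (λ.λ.1) (λ.λ.0)
  [6] λ.λ.λ.0

Answer: DIFFERENT — A ⇓ λ.λ.1, B ⇓ λ.λ.λ.0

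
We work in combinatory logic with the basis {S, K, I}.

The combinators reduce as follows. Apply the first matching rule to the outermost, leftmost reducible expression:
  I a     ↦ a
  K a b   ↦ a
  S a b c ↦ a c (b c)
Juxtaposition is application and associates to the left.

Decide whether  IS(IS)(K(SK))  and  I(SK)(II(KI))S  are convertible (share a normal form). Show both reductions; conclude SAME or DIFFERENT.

Answer: DIFFERENT — A ⇓ SS(K(SK)), B ⇓ S

Derivation:
Term A:
  start: IS(IS)(K(SK))
  [1] S(IS)(K(SK))
  [2] SS(K(SK))

Term B:
  start: I(SK)(II(KI))S
  [1] SK(II(KI))S
  [2] KS(II(KI)S)
  [3] S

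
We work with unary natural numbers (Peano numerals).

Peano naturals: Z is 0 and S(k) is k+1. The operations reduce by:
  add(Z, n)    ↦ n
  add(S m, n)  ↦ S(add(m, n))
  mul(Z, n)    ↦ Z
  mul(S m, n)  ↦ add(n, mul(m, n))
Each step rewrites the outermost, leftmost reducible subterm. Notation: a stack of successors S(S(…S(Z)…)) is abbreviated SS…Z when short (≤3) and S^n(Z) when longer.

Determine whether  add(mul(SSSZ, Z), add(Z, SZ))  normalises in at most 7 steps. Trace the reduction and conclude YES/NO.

  start: add(mul(SSSZ, Z), add(Z, SZ))
  [1] add(add(Z, mul(SSZ, Z)), add(Z, SZ))
  [2] add(mul(SSZ, Z), add(Z, SZ))
  [3] add(add(Z, mul(SZ, Z)), add(Z, SZ))
  [4] add(mul(SZ, Z), add(Z, SZ))
  [5] add(add(Z, mul(Z, Z)), add(Z, SZ))
  [6] add(mul(Z, Z), add(Z, SZ))
  [7] add(Z, add(Z, SZ))

Answer: NO — after 7 steps the term is add(Z, add(Z, SZ)), not yet normal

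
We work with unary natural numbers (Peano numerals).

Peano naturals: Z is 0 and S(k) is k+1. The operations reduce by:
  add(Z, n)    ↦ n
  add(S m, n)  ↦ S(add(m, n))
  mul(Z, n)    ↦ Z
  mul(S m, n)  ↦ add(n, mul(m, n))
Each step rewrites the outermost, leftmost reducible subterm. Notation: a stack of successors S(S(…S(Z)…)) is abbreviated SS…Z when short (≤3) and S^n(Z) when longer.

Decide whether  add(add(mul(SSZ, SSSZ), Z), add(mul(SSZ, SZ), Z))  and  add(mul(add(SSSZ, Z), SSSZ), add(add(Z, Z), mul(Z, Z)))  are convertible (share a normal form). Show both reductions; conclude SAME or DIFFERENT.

Term A:
  start: add(add(mul(SSZ, SSSZ), Z), add(mul(SSZ, SZ), Z))
  step 1: add(add(add(SSSZ, mul(SZ, SSSZ)), Z), add(mul(SSZ, SZ), Z))
  step 2: add(add(S(add(SSZ, mul(SZ, SSSZ))), Z), add(mul(SSZ, SZ), Z))
  step 3: add(S(add(add(SSZ, mul(SZ, SSSZ)), Z)), add(mul(SSZ, SZ), Z))
  step 4: S(add(add(add(SSZ, mul(SZ, SSSZ)), Z), add(mul(SSZ, SZ), Z)))
  step 5: S(add(add(S(add(SZ, mul(SZ, SSSZ))), Z), add(mul(SSZ, SZ), Z)))
  step 6: S(add(S(add(add(SZ, mul(SZ, SSSZ)), Z)), add(mul(SSZ, SZ), Z)))
  step 7: S(S(add(add(add(SZ, mul(SZ, SSSZ)), Z), add(mul(SSZ, SZ), Z))))
  step 8: S(S(add(add(S(add(Z, mul(SZ, SSSZ))), Z), add(mul(SSZ, SZ), Z))))
  step 9: S(S(add(S(add(add(Z, mul(SZ, SSSZ)), Z)), add(mul(SSZ, SZ), Z))))
  step 10: S(S(S(add(add(add(Z, mul(SZ, SSSZ)), Z), add(mul(SSZ, SZ), Z)))))
  step 11: S(S(S(add(add(mul(SZ, SSSZ), Z), add(mul(SSZ, SZ), Z)))))
  step 12: S(S(S(add(add(add(SSSZ, mul(Z, SSSZ)), Z), add(mul(SSZ, SZ), Z)))))
  step 13: S(S(S(add(add(S(add(SSZ, mul(Z, SSSZ))), Z), add(mul(SSZ, SZ), Z)))))
  step 14: S(S(S(add(S(add(add(SSZ, mul(Z, SSSZ)), Z)), add(mul(SSZ, SZ), Z)))))
  step 15: S(S(S(S(add(add(add(SSZ, mul(Z, SSSZ)), Z), add(mul(SSZ, SZ), Z))))))
  step 16: S(S(S(S(add(add(S(add(SZ, mul(Z, SSSZ))), Z), add(mul(SSZ, SZ), Z))))))
  step 17: S(S(S(S(add(S(add(add(SZ, mul(Z, SSSZ)), Z)), add(mul(SSZ, SZ), Z))))))
  step 18: S(S(S(S(S(add(add(add(SZ, mul(Z, SSSZ)), Z), add(mul(SSZ, SZ), Z)))))))
  step 19: S(S(S(S(S(add(add(S(add(Z, mul(Z, SSSZ))), Z), add(mul(SSZ, SZ), Z)))))))
  step 20: S(S(S(S(S(add(S(add(add(Z, mul(Z, SSSZ)), Z)), add(mul(SSZ, SZ), Z)))))))
  step 21: S(S(S(S(S(S(add(add(add(Z, mul(Z, SSSZ)), Z), add(mul(SSZ, SZ), Z))))))))
  step 22: S(S(S(S(S(S(add(add(mul(Z, SSSZ), Z), add(mul(SSZ, SZ), Z))))))))
  step 23: S(S(S(S(S(S(add(add(Z, Z), add(mul(SSZ, SZ), Z))))))))
  step 24: S(S(S(S(S(S(add(Z, add(mul(SSZ, SZ), Z))))))))
  step 25: S(S(S(S(S(S(add(mul(SSZ, SZ), Z)))))))
  step 26: S(S(S(S(S(S(add(add(SZ, mul(SZ, SZ)), Z)))))))
  step 27: S(S(S(S(S(S(add(S(add(Z, mul(SZ, SZ))), Z)))))))
  step 28: S(S(S(S(S(S(S(add(add(Z, mul(SZ, SZ)), Z))))))))
  step 29: S(S(S(S(S(S(S(add(mul(SZ, SZ), Z))))))))
  step 30: S(S(S(S(S(S(S(add(add(SZ, mul(Z, SZ)), Z))))))))
  step 31: S(S(S(S(S(S(S(add(S(add(Z, mul(Z, SZ))), Z))))))))
  step 32: S(S(S(S(S(S(S(S(add(add(Z, mul(Z, SZ)), Z)))))))))
  step 33: S(S(S(S(S(S(S(S(add(mul(Z, SZ), Z)))))))))
  step 34: S(S(S(S(S(S(S(S(add(Z, Z)))))))))
  step 35: S^8(Z)

Term B:
  start: add(mul(add(SSSZ, Z), SSSZ), add(add(Z, Z), mul(Z, Z)))
  step 1: add(mul(S(add(SSZ, Z)), SSSZ), add(add(Z, Z), mul(Z, Z)))
  step 2: add(add(SSSZ, mul(add(SSZ, Z), SSSZ)), add(add(Z, Z), mul(Z, Z)))
  step 3: add(S(add(SSZ, mul(add(SSZ, Z), SSSZ))), add(add(Z, Z), mul(Z, Z)))
  step 4: S(add(add(SSZ, mul(add(SSZ, Z), SSSZ)), add(add(Z, Z), mul(Z, Z))))
  step 5: S(add(S(add(SZ, mul(add(SSZ, Z), SSSZ))), add(add(Z, Z), mul(Z, Z))))
  step 6: S(S(add(add(SZ, mul(add(SSZ, Z), SSSZ)), add(add(Z, Z), mul(Z, Z)))))
  step 7: S(S(add(S(add(Z, mul(add(SSZ, Z), SSSZ))), add(add(Z, Z), mul(Z, Z)))))
  step 8: S(S(S(add(add(Z, mul(add(SSZ, Z), SSSZ)), add(add(Z, Z), mul(Z, Z))))))
  step 9: S(S(S(add(mul(add(SSZ, Z), SSSZ), add(add(Z, Z), mul(Z, Z))))))
  step 10: S(S(S(add(mul(S(add(SZ, Z)), SSSZ), add(add(Z, Z), mul(Z, Z))))))
  step 11: S(S(S(add(add(SSSZ, mul(add(SZ, Z), SSSZ)), add(add(Z, Z), mul(Z, Z))))))
  step 12: S(S(S(add(S(add(SSZ, mul(add(SZ, Z), SSSZ))), add(add(Z, Z), mul(Z, Z))))))
  step 13: S(S(S(S(add(add(SSZ, mul(add(SZ, Z), SSSZ)), add(add(Z, Z), mul(Z, Z)))))))
  step 14: S(S(S(S(add(S(add(SZ, mul(add(SZ, Z), SSSZ))), add(add(Z, Z), mul(Z, Z)))))))
  step 15: S(S(S(S(S(add(add(SZ, mul(add(SZ, Z), SSSZ)), add(add(Z, Z), mul(Z, Z))))))))
  step 16: S(S(S(S(S(add(S(add(Z, mul(add(SZ, Z), SSSZ))), add(add(Z, Z), mul(Z, Z))))))))
  step 17: S(S(S(S(S(S(add(add(Z, mul(add(SZ, Z), SSSZ)), add(add(Z, Z), mul(Z, Z)))))))))
  step 18: S(S(S(S(S(S(add(mul(add(SZ, Z), SSSZ), add(add(Z, Z), mul(Z, Z)))))))))
  step 19: S(S(S(S(S(S(add(mul(S(add(Z, Z)), SSSZ), add(add(Z, Z), mul(Z, Z)))))))))
  step 20: S(S(S(S(S(S(add(add(SSSZ, mul(add(Z, Z), SSSZ)), add(add(Z, Z), mul(Z, Z)))))))))
  step 21: S(S(S(S(S(S(add(S(add(SSZ, mul(add(Z, Z), SSSZ))), add(add(Z, Z), mul(Z, Z)))))))))
  step 22: S(S(S(S(S(S(S(add(add(SSZ, mul(add(Z, Z), SSSZ)), add(add(Z, Z), mul(Z, Z))))))))))
  step 23: S(S(S(S(S(S(S(add(S(add(SZ, mul(add(Z, Z), SSSZ))), add(add(Z, Z), mul(Z, Z))))))))))
  step 24: S(S(S(S(S(S(S(S(add(add(SZ, mul(add(Z, Z), SSSZ)), add(add(Z, Z), mul(Z, Z)))))))))))
  step 25: S(S(S(S(S(S(S(S(add(S(add(Z, mul(add(Z, Z), SSSZ))), add(add(Z, Z), mul(Z, Z)))))))))))
  step 26: S(S(S(S(S(S(S(S(S(add(add(Z, mul(add(Z, Z), SSSZ)), add(add(Z, Z), mul(Z, Z))))))))))))
  step 27: S(S(S(S(S(S(S(S(S(add(mul(add(Z, Z), SSSZ), add(add(Z, Z), mul(Z, Z))))))))))))
  step 28: S(S(S(S(S(S(S(S(S(add(mul(Z, SSSZ), add(add(Z, Z), mul(Z, Z))))))))))))
  step 29: S(S(S(S(S(S(S(S(S(add(Z, add(add(Z, Z), mul(Z, Z))))))))))))
  step 30: S(S(S(S(S(S(S(S(S(add(add(Z, Z), mul(Z, Z)))))))))))
  step 31: S(S(S(S(S(S(S(S(S(add(Z, mul(Z, Z)))))))))))
  step 32: S(S(S(S(S(S(S(S(S(mul(Z, Z))))))))))
  step 33: S^9(Z)

Answer: DIFFERENT — A ⇓ S^8(Z), B ⇓ S^9(Z)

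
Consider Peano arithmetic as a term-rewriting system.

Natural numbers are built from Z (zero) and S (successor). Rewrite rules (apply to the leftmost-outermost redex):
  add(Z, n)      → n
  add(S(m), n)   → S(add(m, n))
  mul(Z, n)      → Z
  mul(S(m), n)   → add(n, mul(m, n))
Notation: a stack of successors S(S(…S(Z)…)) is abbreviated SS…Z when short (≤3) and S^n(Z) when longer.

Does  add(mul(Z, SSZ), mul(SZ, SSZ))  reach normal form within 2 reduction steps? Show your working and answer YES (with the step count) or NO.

  start: add(mul(Z, SSZ), mul(SZ, SSZ))
  →1  add(Z, mul(SZ, SSZ))
  →2  mul(SZ, SSZ)

Answer: NO — after 2 steps the term is mul(SZ, SSZ), not yet normal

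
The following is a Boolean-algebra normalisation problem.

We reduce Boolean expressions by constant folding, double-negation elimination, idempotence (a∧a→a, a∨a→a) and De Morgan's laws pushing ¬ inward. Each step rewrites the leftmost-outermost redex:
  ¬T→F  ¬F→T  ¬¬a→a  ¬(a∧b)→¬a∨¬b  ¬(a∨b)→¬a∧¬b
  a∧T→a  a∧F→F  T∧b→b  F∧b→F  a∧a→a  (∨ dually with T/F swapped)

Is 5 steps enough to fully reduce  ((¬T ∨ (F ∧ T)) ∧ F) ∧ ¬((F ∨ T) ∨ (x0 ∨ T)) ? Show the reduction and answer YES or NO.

Answer: YES — reaches normal form F in 2 ≤ 5 steps

Reduction:
  start: ((¬T ∨ (F ∧ T)) ∧ F) ∧ ¬((F ∨ T) ∨ (x0 ∨ T))
  step 1: F ∧ ¬((F ∨ T) ∨ (x0 ∨ T))
  step 2: F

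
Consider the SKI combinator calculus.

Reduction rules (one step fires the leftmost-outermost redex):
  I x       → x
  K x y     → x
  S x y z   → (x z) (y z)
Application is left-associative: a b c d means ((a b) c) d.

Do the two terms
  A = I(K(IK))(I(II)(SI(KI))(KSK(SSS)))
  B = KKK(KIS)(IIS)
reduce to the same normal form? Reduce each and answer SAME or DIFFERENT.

Term A:
  start: I(K(IK))(I(II)(SI(KI))(KSK(SSS)))
  step 1: K(IK)(I(II)(SI(KI))(KSK(SSS)))
  step 2: IK
  step 3: K

Term B:
  start: KKK(KIS)(IIS)
  step 1: K(KIS)(IIS)
  step 2: KIS
  step 3: I

Answer: DIFFERENT — A ⇓ K, B ⇓ I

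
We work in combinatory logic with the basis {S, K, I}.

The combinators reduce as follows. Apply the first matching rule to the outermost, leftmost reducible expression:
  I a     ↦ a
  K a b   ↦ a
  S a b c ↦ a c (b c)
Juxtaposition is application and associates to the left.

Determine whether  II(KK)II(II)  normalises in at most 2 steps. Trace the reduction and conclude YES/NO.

Answer: NO — after 2 steps the term is KKII(II), not yet normal

Reduction:
  start: II(KK)II(II)
  step 1: I(KK)II(II)
  step 2: KKII(II)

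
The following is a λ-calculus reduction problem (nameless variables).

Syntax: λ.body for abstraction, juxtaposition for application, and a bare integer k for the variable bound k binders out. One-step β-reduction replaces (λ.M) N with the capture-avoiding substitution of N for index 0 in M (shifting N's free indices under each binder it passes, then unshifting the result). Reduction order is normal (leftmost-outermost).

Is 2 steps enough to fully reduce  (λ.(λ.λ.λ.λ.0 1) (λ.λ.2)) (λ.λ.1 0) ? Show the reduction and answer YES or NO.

Answer: YES — reaches normal form λ.λ.λ.0 1 in 2 ≤ 2 steps

Derivation:
  start: (λ.(λ.λ.λ.λ.0 1) (λ.λ.2)) (λ.λ.1 0)
  →1  (λ.λ.λ.λ.0 1) (λ.λ.λ.λ.1 0)
  →2  λ.λ.λ.0 1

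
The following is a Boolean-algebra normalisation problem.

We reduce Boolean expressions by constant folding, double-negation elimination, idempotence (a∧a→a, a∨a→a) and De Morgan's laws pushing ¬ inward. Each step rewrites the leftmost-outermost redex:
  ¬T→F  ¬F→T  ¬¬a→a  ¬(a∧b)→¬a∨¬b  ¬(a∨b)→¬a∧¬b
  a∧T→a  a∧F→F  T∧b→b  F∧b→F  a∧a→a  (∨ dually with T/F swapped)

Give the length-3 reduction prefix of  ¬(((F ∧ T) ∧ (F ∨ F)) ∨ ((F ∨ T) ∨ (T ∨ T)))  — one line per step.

Answer: after 3 steps: ((¬F ∨ ¬T) ∨ ¬(F ∨ F)) ∧ ¬((F ∨ T) ∨ (T ∨ T))

Working:
  start: ¬(((F ∧ T) ∧ (F ∨ F)) ∨ ((F ∨ T) ∨ (T ∨ T)))
  →1  ¬((F ∧ T) ∧ (F ∨ F)) ∧ ¬((F ∨ T) ∨ (T ∨ T))
  →2  (¬(F ∧ T) ∨ ¬(F ∨ F)) ∧ ¬((F ∨ T) ∨ (T ∨ T))
  →3  ((¬F ∨ ¬T) ∨ ¬(F ∨ F)) ∧ ¬((F ∨ T) ∨ (T ∨ T))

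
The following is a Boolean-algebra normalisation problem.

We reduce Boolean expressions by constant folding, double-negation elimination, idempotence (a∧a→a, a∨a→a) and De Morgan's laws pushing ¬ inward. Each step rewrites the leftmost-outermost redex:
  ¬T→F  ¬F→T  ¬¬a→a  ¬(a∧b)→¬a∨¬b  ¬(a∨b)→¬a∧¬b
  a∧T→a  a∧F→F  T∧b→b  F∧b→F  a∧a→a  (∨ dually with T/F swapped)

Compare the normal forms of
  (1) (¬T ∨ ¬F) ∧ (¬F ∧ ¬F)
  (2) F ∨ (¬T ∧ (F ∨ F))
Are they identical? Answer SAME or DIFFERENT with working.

Term A:
  start: (¬T ∨ ¬F) ∧ (¬F ∧ ¬F)
  →1  (F ∨ ¬F) ∧ (¬F ∧ ¬F)
  →2  ¬F ∧ (¬F ∧ ¬F)
  →3  T ∧ (¬F ∧ ¬F)
  →4  ¬F ∧ ¬F
  →5  ¬F
  →6  T

Term B:
  start: F ∨ (¬T ∧ (F ∨ F))
  →1  ¬T ∧ (F ∨ F)
  →2  F ∧ (F ∨ F)
  →3  F

Answer: DIFFERENT — A ⇓ T, B ⇓ F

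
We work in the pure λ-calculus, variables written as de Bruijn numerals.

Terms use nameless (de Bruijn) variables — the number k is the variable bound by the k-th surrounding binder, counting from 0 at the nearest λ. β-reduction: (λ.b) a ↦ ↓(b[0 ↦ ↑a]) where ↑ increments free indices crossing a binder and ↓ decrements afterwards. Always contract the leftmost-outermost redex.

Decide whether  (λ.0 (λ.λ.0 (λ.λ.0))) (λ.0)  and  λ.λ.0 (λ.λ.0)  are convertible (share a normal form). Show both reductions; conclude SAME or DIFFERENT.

Answer: SAME — A ⇓ λ.λ.0 (λ.λ.0), B ⇓ λ.λ.0 (λ.λ.0)

Derivation:
Term A:
  start: (λ.0 (λ.λ.0 (λ.λ.0))) (λ.0)
  [1] (λ.0) (λ.λ.0 (λ.λ.0))
  [2] λ.λ.0 (λ.λ.0)

Term B:
  start: λ.λ.0 (λ.λ.0)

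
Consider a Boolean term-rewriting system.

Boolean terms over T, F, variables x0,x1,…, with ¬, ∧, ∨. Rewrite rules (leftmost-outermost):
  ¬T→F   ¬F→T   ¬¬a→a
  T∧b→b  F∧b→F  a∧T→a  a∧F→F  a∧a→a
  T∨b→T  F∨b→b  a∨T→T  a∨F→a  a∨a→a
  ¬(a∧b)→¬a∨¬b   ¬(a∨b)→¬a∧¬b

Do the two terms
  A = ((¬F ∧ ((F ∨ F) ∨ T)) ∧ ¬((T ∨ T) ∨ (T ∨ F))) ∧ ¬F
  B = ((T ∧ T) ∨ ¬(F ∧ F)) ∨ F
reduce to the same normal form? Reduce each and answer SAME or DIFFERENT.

Answer: DIFFERENT — A ⇓ F, B ⇓ T

Working:
Term A:
  start: ((¬F ∧ ((F ∨ F) ∨ T)) ∧ ¬((T ∨ T) ∨ (T ∨ F))) ∧ ¬F
  →1  ((T ∧ ((F ∨ F) ∨ T)) ∧ ¬((T ∨ T) ∨ (T ∨ F))) ∧ ¬F
  →2  (((F ∨ F) ∨ T) ∧ ¬((T ∨ T) ∨ (T ∨ F))) ∧ ¬F
  →3  (T ∧ ¬((T ∨ T) ∨ (T ∨ F))) ∧ ¬F
  →4  ¬((T ∨ T) ∨ (T ∨ F)) ∧ ¬F
  →5  (¬(T ∨ T) ∧ ¬(T ∨ F)) ∧ ¬F
  →6  ((¬T ∧ ¬T) ∧ ¬(T ∨ F)) ∧ ¬F
  →7  (¬T ∧ ¬(T ∨ F)) ∧ ¬F
  →8  (F ∧ ¬(T ∨ F)) ∧ ¬F
  →9  F ∧ ¬F
  →10  F

Term B:
  start: ((T ∧ T) ∨ ¬(F ∧ F)) ∨ F
  →1  (T ∧ T) ∨ ¬(F ∧ F)
  →2  T ∨ ¬(F ∧ F)
  →3  T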